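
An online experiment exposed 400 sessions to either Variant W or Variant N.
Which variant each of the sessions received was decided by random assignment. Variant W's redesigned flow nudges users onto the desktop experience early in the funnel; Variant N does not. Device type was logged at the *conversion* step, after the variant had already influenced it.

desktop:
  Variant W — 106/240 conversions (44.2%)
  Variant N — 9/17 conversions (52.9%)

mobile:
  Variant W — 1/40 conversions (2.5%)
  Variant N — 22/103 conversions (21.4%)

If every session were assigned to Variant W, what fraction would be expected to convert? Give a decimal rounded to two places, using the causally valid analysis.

The stratified and pooled comparisons disagree (Variant N wins within each device type; Variant W wins overall), so the answer turns on the causal role of device type.
Device type here is a post-treatment variable shaped by the variant; conditioning on it would introduce bias rather than remove it. The overall comparison is the causal one.
So P(outcome | do(Variant W)) is just the pooled rate for Variant W: 107/280 = 0.382.

0.38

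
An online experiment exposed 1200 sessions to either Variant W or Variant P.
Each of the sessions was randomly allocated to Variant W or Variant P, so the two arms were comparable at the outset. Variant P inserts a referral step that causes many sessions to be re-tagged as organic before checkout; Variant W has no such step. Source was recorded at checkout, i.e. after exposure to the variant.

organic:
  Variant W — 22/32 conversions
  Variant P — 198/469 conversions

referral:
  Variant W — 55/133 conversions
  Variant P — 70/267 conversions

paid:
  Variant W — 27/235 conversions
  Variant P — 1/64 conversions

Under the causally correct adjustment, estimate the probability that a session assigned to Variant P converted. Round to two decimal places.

Traffic source here is a post-treatment variable shaped by the variant; conditioning on it would introduce bias rather than remove it. The overall comparison is the causal one.
So P(outcome | do(Variant P)) is just the pooled rate for Variant P: 269/800 = 0.336.

0.34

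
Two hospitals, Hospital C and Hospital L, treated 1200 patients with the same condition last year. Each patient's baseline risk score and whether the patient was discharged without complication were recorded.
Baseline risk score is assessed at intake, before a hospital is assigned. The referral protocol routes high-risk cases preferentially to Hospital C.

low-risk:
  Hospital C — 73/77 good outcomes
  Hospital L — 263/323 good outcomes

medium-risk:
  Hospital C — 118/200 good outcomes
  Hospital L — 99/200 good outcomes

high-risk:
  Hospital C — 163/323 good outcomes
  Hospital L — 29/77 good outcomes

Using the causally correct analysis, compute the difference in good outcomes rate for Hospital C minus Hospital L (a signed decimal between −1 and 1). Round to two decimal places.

Baseline risk score is set before the hospital has any effect — it is not caused by the hospital — and it independently drives the outcome. That makes it a confounder, so the causal comparison is within baseline risk score levels.
Adjusting over the population distribution of baseline risk score: 0.333·(0.948−0.814) + 0.333·(0.590−0.495) + 0.333·(0.505−0.377) = +0.119.

+0.12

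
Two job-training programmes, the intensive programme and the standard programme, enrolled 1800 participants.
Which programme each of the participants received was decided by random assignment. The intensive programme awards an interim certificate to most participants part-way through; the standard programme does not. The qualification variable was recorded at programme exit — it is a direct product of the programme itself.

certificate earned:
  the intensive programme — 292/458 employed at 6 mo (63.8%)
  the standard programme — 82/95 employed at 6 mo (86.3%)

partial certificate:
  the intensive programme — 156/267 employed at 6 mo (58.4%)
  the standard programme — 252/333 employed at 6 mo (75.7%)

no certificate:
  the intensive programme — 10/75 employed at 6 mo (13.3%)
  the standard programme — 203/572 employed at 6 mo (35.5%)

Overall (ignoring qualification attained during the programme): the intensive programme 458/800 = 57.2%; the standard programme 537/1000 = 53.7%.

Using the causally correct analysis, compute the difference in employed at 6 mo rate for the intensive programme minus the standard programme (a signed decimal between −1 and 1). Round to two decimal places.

+0.04

Qualification attained during the programme is recorded after the programme and is itself shifted by it — it sits on the causal path from programme to outcome. Conditioning on a mediator would strip out part of the effect we want; the pooled comparison gives the total causal effect.
The causal difference is the pooled difference: 0.573 − 0.537 = +0.035.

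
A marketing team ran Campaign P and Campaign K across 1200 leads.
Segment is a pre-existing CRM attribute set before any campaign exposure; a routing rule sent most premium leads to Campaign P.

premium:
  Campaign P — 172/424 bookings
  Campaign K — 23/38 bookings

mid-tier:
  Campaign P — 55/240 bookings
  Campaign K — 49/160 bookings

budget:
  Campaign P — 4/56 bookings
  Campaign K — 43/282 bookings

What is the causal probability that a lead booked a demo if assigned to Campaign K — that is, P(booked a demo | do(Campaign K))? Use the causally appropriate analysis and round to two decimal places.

Within every customer segment level Campaign K has the higher rate, yet pooled Campaign P does — Simpson's reversal.
Here customer segment is a common cause — it drives both which campaign a case falls under and the outcome. The crude comparison mixes populations; the stratum-specific rates are the causally relevant ones.
Standardising Campaign K to the population customer segment mix: 0.385·23/38 + 0.333·49/160 + 0.282·43/282 = 0.378.

0.38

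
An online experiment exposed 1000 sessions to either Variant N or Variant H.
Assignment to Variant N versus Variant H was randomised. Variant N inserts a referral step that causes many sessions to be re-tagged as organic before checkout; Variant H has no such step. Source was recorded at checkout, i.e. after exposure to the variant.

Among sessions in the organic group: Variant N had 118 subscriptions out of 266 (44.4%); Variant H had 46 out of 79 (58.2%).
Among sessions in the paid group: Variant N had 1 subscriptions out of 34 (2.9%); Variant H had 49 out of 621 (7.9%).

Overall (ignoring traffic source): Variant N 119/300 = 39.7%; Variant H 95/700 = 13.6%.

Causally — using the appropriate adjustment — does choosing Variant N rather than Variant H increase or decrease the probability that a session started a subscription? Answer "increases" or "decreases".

increases

The distribution of traffic source is itself part of what the variant does — it is an intermediate outcome. Holding it fixed would remove that part of the effect; the total effect is the pooled difference.
Pooled: Variant N 39.7% vs Variant H 13.6%; Variant N is higher overall.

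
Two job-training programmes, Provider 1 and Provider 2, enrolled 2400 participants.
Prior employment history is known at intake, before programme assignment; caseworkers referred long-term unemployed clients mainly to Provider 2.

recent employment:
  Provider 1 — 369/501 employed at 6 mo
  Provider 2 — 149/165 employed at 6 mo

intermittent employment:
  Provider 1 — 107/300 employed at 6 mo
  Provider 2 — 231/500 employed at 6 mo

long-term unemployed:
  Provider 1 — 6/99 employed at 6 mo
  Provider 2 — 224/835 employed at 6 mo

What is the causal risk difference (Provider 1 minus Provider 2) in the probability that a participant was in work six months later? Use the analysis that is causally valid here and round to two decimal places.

Within every prior employment history level Provider 2 has the higher rate, yet pooled Provider 1 does — Simpson's reversal.
Since prior employment history is a pre-existing factor (not a product of the programme) and it affects the outcome on its own, it is a confounder. The stratified rates, not the pooled rate, identify the causal effect.
Adjusting over the population distribution of prior employment history: 0.278·(0.737−0.903) + 0.333·(0.357−0.462) + 0.389·(0.061−0.268) = -0.162.

-0.16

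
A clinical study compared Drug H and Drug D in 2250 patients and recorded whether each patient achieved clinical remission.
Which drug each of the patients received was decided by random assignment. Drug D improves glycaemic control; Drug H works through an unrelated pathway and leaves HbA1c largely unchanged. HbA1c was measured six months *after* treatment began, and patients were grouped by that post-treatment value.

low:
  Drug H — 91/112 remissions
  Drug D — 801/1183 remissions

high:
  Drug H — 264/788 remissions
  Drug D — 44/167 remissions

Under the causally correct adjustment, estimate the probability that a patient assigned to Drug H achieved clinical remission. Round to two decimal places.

HbA1c lies on the pathway drug → HbA1c → outcome, so adjusting for it blocks the indirect effect. For the total causal effect of drug, use the unadjusted pooled rates.
So P(outcome | do(Drug H)) is just the pooled rate for Drug H: 355/900 = 0.394.

0.39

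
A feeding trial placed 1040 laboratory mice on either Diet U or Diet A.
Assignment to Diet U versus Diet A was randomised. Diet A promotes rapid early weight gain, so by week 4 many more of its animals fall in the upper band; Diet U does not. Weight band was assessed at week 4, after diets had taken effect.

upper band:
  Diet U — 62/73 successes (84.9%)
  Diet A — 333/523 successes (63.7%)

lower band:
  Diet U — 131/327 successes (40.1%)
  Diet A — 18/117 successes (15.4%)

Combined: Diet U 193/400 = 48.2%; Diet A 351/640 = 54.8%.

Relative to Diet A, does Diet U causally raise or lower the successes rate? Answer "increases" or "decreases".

decreases

The week-4 weight band-specific comparison favours Diet U throughout, but the pooled figures favour Diet A. The question is whether to condition on week-4 weight band.
The distribution of week-4 weight band is itself part of what the diet does — it is an intermediate outcome. Holding it fixed would remove that part of the effect; the total effect is the pooled difference.
Pooled: Diet U 48.2% vs Diet A 54.8%; Diet A is higher overall.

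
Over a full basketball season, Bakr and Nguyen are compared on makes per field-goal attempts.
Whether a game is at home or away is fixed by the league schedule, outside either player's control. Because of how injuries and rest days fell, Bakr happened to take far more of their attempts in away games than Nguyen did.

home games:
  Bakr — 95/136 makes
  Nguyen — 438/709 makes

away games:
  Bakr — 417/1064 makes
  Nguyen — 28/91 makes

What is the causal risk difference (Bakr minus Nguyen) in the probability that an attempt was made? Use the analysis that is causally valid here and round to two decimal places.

Since game venue is a pre-existing factor (not a product of the player) and it affects the outcome on its own, it is a confounder. The stratified rates, not the pooled rate, identify the causal effect.
Adjusting over the population distribution of game venue: 0.422·(0.699−0.618) + 0.578·(0.392−0.308) = +0.083.

+0.08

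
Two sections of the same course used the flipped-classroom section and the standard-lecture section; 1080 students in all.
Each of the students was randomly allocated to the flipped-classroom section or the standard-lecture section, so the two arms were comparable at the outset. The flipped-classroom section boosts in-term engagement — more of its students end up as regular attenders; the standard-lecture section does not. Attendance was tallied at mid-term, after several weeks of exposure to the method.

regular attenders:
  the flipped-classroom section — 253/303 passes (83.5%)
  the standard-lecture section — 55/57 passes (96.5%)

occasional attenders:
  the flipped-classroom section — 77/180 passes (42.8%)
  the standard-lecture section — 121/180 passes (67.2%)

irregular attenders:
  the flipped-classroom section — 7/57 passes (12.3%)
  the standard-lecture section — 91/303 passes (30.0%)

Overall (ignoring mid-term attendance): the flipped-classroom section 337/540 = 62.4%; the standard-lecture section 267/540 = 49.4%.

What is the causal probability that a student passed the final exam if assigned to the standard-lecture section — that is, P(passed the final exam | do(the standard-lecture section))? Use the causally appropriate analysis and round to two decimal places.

Within every mid-term attendance level the standard-lecture section has the higher rate, yet pooled the flipped-classroom section does — Simpson's reversal.
The distribution of mid-term attendance is itself part of what the teaching method does — it is an intermediate outcome. Holding it fixed would remove that part of the effect; the total effect is the pooled difference.
So P(outcome | do(the standard-lecture section)) is just the pooled rate for the standard-lecture section: 267/540 = 0.494.

0.49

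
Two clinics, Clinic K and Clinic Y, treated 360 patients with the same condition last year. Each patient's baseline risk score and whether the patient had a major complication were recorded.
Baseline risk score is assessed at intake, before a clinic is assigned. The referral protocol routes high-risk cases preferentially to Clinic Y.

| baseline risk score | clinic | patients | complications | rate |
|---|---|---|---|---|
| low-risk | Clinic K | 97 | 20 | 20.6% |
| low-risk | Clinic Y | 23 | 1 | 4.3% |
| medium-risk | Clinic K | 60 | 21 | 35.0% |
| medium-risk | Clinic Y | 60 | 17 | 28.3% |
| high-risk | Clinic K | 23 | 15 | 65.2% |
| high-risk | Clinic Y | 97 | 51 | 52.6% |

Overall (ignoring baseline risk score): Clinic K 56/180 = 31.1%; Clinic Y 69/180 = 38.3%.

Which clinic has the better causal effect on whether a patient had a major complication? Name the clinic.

Clinic Y is lower inside every baseline risk score stratum but Clinic K is lower in aggregate. Whether to stratify depends on how baseline risk score relates to the clinic.
Here baseline risk score is a common cause — it drives both which clinic a case falls under and the outcome. The crude comparison mixes populations; the stratum-specific rates are the causally relevant ones.
Within each level — low-risk: 20.6% vs 4.3%; medium-risk: 35.0% vs 28.3%; high-risk: 65.2% vs 52.6% — Clinic Y is lower every time.

Clinic Y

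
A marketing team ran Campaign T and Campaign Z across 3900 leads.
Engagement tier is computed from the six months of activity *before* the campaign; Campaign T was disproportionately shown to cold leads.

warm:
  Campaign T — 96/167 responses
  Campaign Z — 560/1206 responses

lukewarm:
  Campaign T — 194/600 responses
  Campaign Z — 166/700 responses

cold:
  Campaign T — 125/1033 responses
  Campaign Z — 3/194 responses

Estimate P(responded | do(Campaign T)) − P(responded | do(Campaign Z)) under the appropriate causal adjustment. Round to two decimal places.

Within every engagement tier level Campaign T has the higher rate, yet pooled Campaign Z does — Simpson's reversal.
Engagement tier differs across campaigns for reasons unrelated to any effect of the campaign itself, and it separately predicts the outcome — a classic confounder. We must compare within engagement tier levels.
Adjusting over the population distribution of engagement tier: 0.352·(0.575−0.464) + 0.333·(0.323−0.237) + 0.315·(0.121−0.015) = +0.101.

+0.10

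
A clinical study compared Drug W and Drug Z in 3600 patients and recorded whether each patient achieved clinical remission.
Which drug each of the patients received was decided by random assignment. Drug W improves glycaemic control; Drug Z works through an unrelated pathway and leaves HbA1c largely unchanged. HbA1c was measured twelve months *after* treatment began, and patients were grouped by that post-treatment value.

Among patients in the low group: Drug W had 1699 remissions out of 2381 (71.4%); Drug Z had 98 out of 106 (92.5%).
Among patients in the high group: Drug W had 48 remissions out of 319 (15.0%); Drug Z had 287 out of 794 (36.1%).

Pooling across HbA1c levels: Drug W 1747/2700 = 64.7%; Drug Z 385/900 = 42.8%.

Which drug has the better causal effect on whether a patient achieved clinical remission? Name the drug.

HbA1c is recorded after the drug and is itself shifted by it — it sits on the causal path from drug to outcome. Conditioning on a mediator would strip out part of the effect we want; the pooled comparison gives the total causal effect.
Pooled: Drug W 64.7% vs Drug Z 42.8%; Drug W is higher overall.

Drug W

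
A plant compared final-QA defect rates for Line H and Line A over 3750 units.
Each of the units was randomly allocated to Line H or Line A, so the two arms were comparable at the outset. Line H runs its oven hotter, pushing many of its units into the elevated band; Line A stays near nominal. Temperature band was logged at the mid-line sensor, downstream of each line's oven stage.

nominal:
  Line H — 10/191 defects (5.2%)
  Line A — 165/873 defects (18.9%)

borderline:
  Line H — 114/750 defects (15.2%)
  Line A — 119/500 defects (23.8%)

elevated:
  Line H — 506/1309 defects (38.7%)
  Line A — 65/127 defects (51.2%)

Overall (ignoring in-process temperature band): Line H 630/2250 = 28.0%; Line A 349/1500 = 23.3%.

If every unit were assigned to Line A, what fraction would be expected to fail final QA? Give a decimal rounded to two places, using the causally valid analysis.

0.23

Line H is lower inside every in-process temperature band stratum but Line A is lower in aggregate. Whether to stratify depends on how in-process temperature band relates to the line.
In-process temperature band here is a post-treatment variable shaped by the line; conditioning on it would introduce bias rather than remove it. The overall comparison is the causal one.
So P(outcome | do(Line A)) is just the pooled rate for Line A: 349/1500 = 0.233.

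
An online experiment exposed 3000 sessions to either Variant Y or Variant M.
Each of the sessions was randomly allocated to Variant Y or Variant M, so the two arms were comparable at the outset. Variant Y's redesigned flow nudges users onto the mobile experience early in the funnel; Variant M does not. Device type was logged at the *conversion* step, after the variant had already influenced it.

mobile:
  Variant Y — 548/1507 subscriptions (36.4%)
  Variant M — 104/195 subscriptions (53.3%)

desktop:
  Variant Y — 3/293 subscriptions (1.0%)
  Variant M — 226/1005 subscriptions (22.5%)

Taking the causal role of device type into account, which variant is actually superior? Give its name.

The distribution of device type is itself part of what the variant does — it is an intermediate outcome. Holding it fixed would remove that part of the effect; the total effect is the pooled difference.
Pooled: Variant Y 30.6% vs Variant M 27.5%; Variant Y is higher overall.

Variant Y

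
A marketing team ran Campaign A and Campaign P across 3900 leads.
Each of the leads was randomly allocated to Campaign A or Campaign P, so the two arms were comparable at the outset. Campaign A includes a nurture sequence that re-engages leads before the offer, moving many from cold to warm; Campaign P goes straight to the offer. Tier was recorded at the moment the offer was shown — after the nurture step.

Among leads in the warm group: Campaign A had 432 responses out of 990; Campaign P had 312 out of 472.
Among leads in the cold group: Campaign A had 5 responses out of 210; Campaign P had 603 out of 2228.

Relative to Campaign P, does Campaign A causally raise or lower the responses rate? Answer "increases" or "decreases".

The engagement tier-specific comparison favours Campaign P throughout, but the pooled figures favour Campaign A. The question is whether to condition on engagement tier.
Because the campaign influences engagement tier, engagement tier is a post-treatment mediator, not a confounder. Stratifying on it would bias the estimate; the causal effect is the crude pooled difference.
Pooled: Campaign A 36.4% vs Campaign P 33.9%; Campaign A is higher overall.

increases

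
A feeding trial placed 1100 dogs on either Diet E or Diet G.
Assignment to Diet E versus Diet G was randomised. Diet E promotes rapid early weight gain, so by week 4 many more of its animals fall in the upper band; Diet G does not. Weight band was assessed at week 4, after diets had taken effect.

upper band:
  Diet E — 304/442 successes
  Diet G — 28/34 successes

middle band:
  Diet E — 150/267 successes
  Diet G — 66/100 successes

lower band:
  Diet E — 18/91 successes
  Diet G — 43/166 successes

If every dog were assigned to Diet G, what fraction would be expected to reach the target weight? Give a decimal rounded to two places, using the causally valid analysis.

0.46

Because the diet influences week-4 weight band, week-4 weight band is a post-treatment mediator, not a confounder. Stratifying on it would bias the estimate; the causal effect is the crude pooled difference.
So P(outcome | do(Diet G)) is just the pooled rate for Diet G: 137/300 = 0.457.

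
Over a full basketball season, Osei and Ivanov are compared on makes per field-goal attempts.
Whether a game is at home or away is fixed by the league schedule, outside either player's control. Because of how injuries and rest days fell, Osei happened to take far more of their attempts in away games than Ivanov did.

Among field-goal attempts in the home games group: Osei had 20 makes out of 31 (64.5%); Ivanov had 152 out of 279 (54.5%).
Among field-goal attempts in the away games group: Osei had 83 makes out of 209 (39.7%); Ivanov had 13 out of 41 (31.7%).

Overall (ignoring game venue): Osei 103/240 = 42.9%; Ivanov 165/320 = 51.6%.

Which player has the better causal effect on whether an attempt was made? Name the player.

Within every game venue level Osei has the higher rate, yet pooled Ivanov does — Simpson's reversal.
Game venue is set before the player has any effect — it is not caused by the player — and it independently drives the outcome. That makes it a confounder, so the causal comparison is within game venue levels.
Within each level — home games: 64.5% vs 54.5%; away games: 39.7% vs 31.7% — Osei is higher every time.

Osei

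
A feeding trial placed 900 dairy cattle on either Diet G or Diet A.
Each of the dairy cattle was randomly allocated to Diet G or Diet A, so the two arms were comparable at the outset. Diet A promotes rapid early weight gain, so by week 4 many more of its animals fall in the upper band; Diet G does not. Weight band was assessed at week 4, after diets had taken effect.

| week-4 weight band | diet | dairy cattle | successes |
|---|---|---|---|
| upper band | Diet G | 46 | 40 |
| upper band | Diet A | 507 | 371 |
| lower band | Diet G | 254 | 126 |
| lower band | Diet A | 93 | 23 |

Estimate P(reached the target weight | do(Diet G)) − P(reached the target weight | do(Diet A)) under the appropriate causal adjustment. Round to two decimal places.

Week-4 weight band here is a post-treatment variable shaped by the diet; conditioning on it would introduce bias rather than remove it. The overall comparison is the causal one.
The causal difference is the pooled difference: 0.553 − 0.657 = -0.103.

-0.10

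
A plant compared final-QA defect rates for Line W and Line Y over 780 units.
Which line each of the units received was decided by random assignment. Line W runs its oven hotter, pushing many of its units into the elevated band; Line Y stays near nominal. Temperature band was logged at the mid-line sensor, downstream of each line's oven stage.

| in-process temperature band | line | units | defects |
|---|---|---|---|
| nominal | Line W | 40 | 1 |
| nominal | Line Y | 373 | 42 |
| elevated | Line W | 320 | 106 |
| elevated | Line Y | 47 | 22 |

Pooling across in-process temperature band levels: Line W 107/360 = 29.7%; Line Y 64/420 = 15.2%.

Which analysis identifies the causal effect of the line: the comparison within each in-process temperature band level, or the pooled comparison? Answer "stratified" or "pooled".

pooled

In-process temperature band lies on the pathway line → in-process temperature band → outcome, so adjusting for it blocks the indirect effect. For the total causal effect of line, use the unadjusted pooled rates.
Pooled: Line W 29.7% vs Line Y 15.2%; Line Y is lower overall.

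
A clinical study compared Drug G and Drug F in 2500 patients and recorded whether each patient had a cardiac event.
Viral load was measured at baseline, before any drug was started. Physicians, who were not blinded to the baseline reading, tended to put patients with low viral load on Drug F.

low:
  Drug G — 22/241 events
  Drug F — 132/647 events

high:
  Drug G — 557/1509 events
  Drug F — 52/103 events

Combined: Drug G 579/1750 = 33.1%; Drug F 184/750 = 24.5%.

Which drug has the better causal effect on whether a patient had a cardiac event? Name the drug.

Since viral load is a pre-existing factor (not a product of the drug) and it affects the outcome on its own, it is a confounder. The stratified rates, not the pooled rate, identify the causal effect.
Within each level — low: 9.1% vs 20.4%; high: 36.9% vs 50.5% — Drug G is lower every time.

Drug G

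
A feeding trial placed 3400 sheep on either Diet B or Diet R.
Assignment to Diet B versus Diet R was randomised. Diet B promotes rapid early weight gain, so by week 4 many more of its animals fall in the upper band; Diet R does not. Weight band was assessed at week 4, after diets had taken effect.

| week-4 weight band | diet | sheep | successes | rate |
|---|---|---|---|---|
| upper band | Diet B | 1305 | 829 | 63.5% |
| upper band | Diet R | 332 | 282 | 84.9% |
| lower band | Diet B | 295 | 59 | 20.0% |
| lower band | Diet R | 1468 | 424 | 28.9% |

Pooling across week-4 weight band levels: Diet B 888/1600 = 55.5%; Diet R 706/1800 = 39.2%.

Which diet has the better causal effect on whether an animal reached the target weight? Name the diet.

Diet B

Week-4 weight band is recorded after the diet and is itself shifted by it — it sits on the causal path from diet to outcome. Conditioning on a mediator would strip out part of the effect we want; the pooled comparison gives the total causal effect.
Pooled: Diet B 55.5% vs Diet R 39.2%; Diet B is higher overall.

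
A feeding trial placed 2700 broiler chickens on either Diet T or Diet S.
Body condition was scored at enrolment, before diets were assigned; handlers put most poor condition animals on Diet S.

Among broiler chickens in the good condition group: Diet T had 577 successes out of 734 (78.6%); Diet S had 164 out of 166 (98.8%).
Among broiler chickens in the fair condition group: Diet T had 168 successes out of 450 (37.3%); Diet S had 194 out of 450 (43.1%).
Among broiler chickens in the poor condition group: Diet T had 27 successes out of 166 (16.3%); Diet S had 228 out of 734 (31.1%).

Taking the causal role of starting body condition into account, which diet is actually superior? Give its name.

The starting body condition-specific comparison favours Diet S throughout, but the pooled figures favour Diet T. The question is whether to condition on starting body condition.
Starting body condition satisfies the back-door criterion: it is not a descendant of the diet, and it blocks the spurious path from diet to outcome. Adjusting for it (i.e., using the within-starting body condition rates) gives the causal effect.
Within each level — good condition: 78.6% vs 98.8%; fair condition: 37.3% vs 43.1%; poor condition: 16.3% vs 31.1% — Diet S is higher every time.

Diet S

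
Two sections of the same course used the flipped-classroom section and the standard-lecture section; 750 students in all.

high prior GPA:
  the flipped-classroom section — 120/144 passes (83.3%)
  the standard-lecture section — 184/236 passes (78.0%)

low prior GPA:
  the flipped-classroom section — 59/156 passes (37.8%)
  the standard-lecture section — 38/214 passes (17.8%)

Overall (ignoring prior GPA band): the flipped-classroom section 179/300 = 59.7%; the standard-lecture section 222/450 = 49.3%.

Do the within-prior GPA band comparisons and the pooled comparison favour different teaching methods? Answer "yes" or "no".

no

Within each prior GPA band level (high prior GPA 83.3% vs 78.0%; low prior GPA 37.8% vs 17.8%), the flipped-classroom section has the higher rate every time. Pooled: 59.7% vs 49.3% — the flipped-classroom section has the higher rate overall. They agree.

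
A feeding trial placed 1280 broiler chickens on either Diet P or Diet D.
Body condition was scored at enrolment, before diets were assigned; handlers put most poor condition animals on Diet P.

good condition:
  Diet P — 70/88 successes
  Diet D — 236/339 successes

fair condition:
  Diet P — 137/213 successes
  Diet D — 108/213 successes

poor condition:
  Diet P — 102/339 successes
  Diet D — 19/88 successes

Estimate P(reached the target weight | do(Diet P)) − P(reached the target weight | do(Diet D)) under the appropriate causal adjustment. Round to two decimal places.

+0.11

Here starting body condition is a common cause — it drives both which diet a case falls under and the outcome. The crude comparison mixes populations; the stratum-specific rates are the causally relevant ones.
Adjusting over the population distribution of starting body condition: 0.334·(0.795−0.696) + 0.333·(0.643−0.507) + 0.334·(0.301−0.216) = +0.107.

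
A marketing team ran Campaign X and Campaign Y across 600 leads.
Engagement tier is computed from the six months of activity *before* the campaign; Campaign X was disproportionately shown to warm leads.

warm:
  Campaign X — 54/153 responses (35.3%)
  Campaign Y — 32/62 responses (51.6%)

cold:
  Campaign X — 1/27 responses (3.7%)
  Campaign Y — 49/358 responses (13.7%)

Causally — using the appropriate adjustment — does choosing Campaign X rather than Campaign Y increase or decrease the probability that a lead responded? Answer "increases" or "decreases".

decreases

Here engagement tier is a common cause — it drives both which campaign a case falls under and the outcome. The crude comparison mixes populations; the stratum-specific rates are the causally relevant ones.
Within each level — warm: 35.3% vs 51.6%; cold: 3.7% vs 13.7% — Campaign Y is higher every time.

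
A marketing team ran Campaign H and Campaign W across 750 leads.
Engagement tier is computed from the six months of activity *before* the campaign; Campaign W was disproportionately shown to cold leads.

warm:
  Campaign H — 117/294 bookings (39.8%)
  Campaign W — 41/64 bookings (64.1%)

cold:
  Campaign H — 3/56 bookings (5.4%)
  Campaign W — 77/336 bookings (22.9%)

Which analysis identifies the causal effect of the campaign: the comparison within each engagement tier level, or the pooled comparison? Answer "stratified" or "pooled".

The imbalance in engagement tier arose from how leads were allocated, not from anything the campaign did; and engagement tier independently affects the outcome. The pooled gap is confounded — condition on engagement tier.
Within each level — warm: 39.8% vs 64.1%; cold: 5.4% vs 22.9% — Campaign W is higher every time.

stratified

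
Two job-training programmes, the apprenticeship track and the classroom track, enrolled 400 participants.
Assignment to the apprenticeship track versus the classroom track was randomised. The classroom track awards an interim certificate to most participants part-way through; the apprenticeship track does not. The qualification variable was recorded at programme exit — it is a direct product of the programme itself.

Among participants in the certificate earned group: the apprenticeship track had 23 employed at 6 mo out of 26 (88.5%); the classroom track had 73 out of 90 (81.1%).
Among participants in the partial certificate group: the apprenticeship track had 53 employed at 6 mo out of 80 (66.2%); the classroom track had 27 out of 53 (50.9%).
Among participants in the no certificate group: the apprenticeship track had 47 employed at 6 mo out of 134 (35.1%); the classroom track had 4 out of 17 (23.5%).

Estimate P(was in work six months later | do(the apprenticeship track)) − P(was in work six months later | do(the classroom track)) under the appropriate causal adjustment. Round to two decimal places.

-0.14

The qualification attained during the programme-specific comparison favours the apprenticeship track throughout, but the pooled figures favour the classroom track. The question is whether to condition on qualification attained during the programme.
Qualification attained during the programme is downstream of the programme. One should not condition on a consequence of treatment, so the overall rates are the right comparison.
The causal difference is the pooled difference: 0.512 − 0.650 = -0.138.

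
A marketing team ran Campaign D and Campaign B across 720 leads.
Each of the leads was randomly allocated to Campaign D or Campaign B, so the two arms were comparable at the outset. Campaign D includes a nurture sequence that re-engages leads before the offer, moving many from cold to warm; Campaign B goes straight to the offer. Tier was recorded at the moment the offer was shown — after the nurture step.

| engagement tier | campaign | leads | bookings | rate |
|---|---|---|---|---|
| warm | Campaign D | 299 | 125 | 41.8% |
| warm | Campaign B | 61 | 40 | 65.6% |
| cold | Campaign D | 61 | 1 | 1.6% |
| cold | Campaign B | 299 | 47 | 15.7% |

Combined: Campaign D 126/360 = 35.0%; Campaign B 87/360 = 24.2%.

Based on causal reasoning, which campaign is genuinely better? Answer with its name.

Within every engagement tier level Campaign B has the higher rate, yet pooled Campaign D does — Simpson's reversal.
Because the campaign influences engagement tier, engagement tier is a post-treatment mediator, not a confounder. Stratifying on it would bias the estimate; the causal effect is the crude pooled difference.
Pooled: Campaign D 35.0% vs Campaign B 24.2%; Campaign D is higher overall.

Campaign D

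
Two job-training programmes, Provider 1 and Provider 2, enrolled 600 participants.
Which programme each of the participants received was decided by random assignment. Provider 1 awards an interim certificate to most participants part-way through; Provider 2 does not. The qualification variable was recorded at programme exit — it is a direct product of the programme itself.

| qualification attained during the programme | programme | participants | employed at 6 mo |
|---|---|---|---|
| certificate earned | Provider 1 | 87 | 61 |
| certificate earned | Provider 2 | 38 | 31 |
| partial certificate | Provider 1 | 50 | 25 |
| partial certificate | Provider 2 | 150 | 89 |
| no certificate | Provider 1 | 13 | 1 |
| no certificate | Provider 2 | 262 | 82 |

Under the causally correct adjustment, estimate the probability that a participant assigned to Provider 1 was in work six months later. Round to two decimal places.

Within every qualification attained during the programme level Provider 2 has the higher rate, yet pooled Provider 1 does — Simpson's reversal.
Qualification attained during the programme here is a post-treatment variable shaped by the programme; conditioning on it would introduce bias rather than remove it. The overall comparison is the causal one.
So P(outcome | do(Provider 1)) is just the pooled rate for Provider 1: 87/150 = 0.580.

0.58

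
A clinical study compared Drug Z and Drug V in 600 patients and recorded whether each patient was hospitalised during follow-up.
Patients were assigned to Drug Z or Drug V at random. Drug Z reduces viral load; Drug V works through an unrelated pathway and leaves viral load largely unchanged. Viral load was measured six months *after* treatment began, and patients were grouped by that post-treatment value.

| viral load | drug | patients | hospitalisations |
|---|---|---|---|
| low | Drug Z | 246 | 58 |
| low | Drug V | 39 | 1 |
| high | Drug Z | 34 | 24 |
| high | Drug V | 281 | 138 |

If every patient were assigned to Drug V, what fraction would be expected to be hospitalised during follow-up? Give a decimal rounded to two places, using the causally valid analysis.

Within every viral load level Drug V has the lower rate, yet pooled Drug Z does — Simpson's reversal.
The distribution of viral load is itself part of what the drug does — it is an intermediate outcome. Holding it fixed would remove that part of the effect; the total effect is the pooled difference.
So P(outcome | do(Drug V)) is just the pooled rate for Drug V: 139/320 = 0.434.

0.43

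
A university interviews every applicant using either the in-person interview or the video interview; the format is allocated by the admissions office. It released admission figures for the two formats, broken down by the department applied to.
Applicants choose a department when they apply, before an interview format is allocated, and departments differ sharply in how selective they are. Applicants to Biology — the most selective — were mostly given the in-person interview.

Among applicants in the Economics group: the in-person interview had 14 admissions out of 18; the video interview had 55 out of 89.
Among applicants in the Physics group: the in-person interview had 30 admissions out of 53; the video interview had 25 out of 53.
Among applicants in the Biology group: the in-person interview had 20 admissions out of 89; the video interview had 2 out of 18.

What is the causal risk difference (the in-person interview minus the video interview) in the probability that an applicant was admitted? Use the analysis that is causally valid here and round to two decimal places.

+0.12

The imbalance in department arose from how applicants were allocated, not from anything the interview format did; and department independently affects the outcome. The pooled gap is confounded — condition on department.
Adjusting over the population distribution of department: 0.334·(0.778−0.618) + 0.331·(0.566−0.472) + 0.334·(0.225−0.111) = +0.123.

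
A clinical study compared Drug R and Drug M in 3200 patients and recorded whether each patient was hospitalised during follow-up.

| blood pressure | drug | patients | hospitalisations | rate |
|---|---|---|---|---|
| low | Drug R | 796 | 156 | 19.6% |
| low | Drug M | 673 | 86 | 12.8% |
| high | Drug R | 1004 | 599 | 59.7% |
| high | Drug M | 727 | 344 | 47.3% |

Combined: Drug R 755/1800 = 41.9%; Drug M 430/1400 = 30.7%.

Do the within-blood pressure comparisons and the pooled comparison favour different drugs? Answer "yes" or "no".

no

Within each blood pressure level (low 19.6% vs 12.8%; high 59.7% vs 47.3%), Drug M has the lower rate every time. Pooled: 41.9% vs 30.7% — Drug M has the lower rate overall. They agree.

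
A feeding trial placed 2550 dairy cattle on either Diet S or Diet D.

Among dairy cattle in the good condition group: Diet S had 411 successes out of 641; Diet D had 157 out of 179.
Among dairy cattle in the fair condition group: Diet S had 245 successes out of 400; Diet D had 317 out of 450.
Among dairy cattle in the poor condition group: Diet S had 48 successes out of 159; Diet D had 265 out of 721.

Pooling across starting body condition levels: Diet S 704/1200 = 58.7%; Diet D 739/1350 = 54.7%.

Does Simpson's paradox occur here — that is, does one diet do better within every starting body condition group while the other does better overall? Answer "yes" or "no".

yes

Within each starting body condition level (good condition 64.1% vs 87.7%; fair condition 61.3% vs 70.4%; poor condition 30.2% vs 36.8%), Diet D has the higher rate every time. Pooled: 58.7% vs 54.7% — Diet S has the higher rate overall. The two comparisons disagree.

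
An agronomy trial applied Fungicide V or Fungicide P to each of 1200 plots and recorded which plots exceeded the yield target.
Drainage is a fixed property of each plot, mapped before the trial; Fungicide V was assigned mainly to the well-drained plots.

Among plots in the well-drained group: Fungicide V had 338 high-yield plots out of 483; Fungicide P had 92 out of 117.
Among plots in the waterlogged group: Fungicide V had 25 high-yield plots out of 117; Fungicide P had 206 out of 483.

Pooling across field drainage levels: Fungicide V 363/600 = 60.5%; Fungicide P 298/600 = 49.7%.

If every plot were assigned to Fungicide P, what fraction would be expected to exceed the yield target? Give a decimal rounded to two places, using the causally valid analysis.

Field drainage is set before the fungicide has any effect — it is not caused by the fungicide — and it independently drives the outcome. That makes it a confounder, so the causal comparison is within field drainage levels.
Standardising Fungicide P to the population field drainage mix: 0.500·92/117 + 0.500·206/483 = 0.606.

0.61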